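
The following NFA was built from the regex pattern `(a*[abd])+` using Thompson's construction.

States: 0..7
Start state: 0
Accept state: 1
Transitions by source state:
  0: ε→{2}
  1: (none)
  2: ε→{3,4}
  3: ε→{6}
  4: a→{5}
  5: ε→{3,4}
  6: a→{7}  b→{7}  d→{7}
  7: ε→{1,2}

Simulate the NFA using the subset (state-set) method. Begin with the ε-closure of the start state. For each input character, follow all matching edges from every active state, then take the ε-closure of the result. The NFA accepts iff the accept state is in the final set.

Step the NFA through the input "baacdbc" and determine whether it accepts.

S₀ = ε-closure({0}) = {0,2,3,4,6}
'b' @ 1: {1,2,3,4,6,7}  [accepting]
'a' @ 2: {1,2,3,4,5,6,7}  [accepting]
'a' @ 3: {1,2,3,4,5,6,7}  [accepting]
'c' @ 4: {}  — dead — no transitions
rest 'dbc' ignored (set empty)
after full input: {}  (accept=1 not in)

Answer: REJECT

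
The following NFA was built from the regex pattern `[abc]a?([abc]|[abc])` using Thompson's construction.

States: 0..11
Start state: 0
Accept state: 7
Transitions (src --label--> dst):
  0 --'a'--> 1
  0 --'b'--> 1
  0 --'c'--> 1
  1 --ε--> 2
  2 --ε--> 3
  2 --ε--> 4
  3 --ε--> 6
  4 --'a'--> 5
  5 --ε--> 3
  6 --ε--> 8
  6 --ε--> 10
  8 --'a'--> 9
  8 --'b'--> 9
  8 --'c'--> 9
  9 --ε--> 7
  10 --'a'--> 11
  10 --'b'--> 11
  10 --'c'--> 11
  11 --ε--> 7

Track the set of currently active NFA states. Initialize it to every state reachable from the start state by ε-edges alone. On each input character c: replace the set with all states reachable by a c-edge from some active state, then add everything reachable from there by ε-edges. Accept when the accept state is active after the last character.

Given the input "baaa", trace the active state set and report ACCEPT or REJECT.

initial (ε-close {0}): {0}
'b' @ 1: {1,2,3,4,6,8,10}
'a' @ 2: {3,5,6,7,8,9,10,11}  (accept∈set)
'a' @ 3: {7,9,11}  (accept∈set)
'a' @ 4: {}  — state set empty
end set {} — state 7 not in

Answer: REJECT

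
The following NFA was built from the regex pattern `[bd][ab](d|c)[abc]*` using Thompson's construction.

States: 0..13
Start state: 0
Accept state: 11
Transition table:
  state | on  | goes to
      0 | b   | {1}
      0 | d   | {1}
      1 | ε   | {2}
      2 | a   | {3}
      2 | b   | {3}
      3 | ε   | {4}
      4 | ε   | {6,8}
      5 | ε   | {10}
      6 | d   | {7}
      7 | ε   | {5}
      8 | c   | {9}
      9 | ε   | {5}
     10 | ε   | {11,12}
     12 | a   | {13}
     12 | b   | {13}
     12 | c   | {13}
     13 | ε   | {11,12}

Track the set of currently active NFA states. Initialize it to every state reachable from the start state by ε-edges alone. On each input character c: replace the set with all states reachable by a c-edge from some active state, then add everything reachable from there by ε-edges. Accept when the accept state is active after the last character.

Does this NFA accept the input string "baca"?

initial (ε-close {0}): {0}
'b' @ 1: {1,2}
'a' @ 2: {3,4,6,8}
'c' @ 3: {5,9,10,11,12}  [accepting]
'a' @ 4: {11,12,13}  [accepting]
after full input: {11,12,13}  (accept=11 in)

Answer: ACCEPT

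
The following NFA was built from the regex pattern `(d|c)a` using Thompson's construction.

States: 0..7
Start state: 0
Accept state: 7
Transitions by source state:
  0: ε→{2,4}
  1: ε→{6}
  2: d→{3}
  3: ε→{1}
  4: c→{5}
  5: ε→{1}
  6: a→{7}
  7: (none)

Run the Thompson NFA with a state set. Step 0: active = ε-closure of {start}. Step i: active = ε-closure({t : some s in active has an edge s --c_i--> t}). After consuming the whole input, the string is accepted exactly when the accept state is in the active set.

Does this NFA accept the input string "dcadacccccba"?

Answer: REJECT

Steps:
initial (ε-close {0}): {0,2,4}
'd' @ 1: {1,3,6}
'c' @ 2: {}  — dead — no transitions
rest 'adacccccba' ignored (set empty)
final: {}; accept 7 not in set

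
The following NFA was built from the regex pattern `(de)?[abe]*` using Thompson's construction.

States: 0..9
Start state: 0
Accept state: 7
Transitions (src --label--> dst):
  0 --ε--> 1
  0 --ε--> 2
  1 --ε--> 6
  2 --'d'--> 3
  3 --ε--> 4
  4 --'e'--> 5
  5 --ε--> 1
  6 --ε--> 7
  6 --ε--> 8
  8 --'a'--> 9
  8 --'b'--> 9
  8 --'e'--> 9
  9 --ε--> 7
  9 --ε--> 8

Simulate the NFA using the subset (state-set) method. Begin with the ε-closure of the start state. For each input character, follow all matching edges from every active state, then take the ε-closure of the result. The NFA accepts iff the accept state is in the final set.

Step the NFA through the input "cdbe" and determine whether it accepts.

Answer: REJECT

Derivation:
S₀ = ε-closure({0}) = {0,1,2,6,7,8}
'c' @ 1: {}  — no active states
rest 'dbe' ignored (set empty)
final: {}; accept 7 not in set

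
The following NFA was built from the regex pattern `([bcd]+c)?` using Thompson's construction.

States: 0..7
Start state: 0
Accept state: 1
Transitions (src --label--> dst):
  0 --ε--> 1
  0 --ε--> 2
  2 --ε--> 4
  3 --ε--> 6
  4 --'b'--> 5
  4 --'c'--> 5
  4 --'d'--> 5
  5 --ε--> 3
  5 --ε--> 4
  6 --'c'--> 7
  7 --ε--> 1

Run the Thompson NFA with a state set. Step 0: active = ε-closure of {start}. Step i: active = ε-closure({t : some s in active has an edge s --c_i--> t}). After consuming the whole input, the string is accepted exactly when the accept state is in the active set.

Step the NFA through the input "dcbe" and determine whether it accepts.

Answer: REJECT

Derivation:
S₀ = ε-closure({0}) = {0,1,2,4}
'd' @ 1: {3,4,5,6}
'c' @ 2: {1,3,4,5,6,7}  (accept∈set)
'b' @ 3: {3,4,5,6}
'e' @ 4: {}  — dead — no transitions
final: {}; accept 1 not in set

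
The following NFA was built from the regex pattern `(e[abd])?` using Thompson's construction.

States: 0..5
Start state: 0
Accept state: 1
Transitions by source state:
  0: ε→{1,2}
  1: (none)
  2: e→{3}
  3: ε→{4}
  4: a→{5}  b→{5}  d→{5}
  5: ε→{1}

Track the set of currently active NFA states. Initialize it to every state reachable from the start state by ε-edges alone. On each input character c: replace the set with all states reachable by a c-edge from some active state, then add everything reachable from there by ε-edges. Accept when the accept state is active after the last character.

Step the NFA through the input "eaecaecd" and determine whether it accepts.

start: ε-closure({0}) = {0,1,2}
'e' @ 1: {3,4}
'a' @ 2: {1,5}  (accept∈set)
'e' @ 3: {}  — no active states
rest 'caecd' ignored (set empty)
final: {}; accept 1 not in set

Answer: REJECT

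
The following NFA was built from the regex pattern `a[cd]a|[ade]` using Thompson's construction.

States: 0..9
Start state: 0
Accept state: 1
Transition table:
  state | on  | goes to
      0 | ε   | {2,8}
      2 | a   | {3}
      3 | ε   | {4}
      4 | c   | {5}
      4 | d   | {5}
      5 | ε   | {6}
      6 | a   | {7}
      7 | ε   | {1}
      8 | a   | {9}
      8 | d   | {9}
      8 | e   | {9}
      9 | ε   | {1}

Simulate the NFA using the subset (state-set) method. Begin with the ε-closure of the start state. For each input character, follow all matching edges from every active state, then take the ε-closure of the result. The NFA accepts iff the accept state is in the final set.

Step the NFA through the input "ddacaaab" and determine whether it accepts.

Answer: REJECT

Steps:
S₀ = ε-closure({0}) = {0,2,8}
'd' @ 1: {1,9}  ✓accept
'd' @ 2: {}  — state set empty
rest 'acaaab' ignored (set empty)
final: {}; accept 1 not in set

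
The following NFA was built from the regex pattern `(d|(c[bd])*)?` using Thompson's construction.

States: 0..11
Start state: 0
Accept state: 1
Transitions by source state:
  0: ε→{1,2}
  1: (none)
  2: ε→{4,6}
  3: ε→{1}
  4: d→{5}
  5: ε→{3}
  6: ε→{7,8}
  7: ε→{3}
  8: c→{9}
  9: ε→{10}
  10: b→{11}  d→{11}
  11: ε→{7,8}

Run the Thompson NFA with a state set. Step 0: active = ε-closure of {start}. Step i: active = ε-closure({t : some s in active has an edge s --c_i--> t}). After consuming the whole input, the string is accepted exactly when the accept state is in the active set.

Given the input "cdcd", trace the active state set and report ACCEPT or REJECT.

Answer: ACCEPT

Steps:
initial (ε-close {0}): {0,1,2,3,4,6,7,8}
'c' @ 1: {9,10}
'd' @ 2: {1,3,7,8,11}  ✓accept
'c' @ 3: {9,10}
'd' @ 4: {1,3,7,8,11}  ✓accept
end set {1,3,7,8,11} — state 1 in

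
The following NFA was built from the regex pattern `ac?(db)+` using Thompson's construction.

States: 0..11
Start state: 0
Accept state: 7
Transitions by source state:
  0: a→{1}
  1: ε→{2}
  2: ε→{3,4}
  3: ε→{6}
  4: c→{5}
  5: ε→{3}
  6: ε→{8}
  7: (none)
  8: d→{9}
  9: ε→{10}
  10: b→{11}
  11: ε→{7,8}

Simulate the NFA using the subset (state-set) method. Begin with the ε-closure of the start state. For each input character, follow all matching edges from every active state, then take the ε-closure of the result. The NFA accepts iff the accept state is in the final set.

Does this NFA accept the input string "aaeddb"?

start: ε-closure({0}) = {0}
'a' @ 1: {1,2,3,4,6,8}
'a' @ 2: {}  — state set empty
rest 'eddb' ignored (set empty)
end set {} — state 7 not in

Answer: REJECT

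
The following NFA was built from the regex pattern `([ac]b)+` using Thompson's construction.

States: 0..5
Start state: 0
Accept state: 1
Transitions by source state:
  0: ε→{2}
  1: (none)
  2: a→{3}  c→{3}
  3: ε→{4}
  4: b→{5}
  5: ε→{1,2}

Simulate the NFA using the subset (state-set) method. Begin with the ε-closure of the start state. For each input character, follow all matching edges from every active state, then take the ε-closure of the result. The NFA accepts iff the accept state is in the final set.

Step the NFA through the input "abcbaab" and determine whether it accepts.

Answer: REJECT

Trace:
initial (ε-close {0}): {0,2}
'a' @ 1: {3,4}
'b' @ 2: {1,2,5}  ✓accept
'c' @ 3: {3,4}
'b' @ 4: {1,2,5}  ✓accept
'a' @ 5: {3,4}
'a' @ 6: {}  — no active states
rest 'b' ignored (set empty)
final: {}; accept 1 not in set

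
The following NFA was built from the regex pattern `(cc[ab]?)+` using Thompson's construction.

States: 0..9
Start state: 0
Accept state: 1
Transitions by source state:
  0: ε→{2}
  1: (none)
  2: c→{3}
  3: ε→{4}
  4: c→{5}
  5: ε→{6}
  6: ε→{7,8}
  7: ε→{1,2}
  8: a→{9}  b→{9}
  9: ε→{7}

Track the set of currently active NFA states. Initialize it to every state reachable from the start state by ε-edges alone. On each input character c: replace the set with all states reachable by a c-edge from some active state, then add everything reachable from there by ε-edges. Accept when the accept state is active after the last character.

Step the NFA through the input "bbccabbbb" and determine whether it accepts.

S₀ = ε-closure({0}) = {0,2}
'b' @ 1: {}  — dead — no transitions
rest 'bccabbbb' ignored (set empty)
after full input: {}  (accept=1 not in)

Answer: REJECT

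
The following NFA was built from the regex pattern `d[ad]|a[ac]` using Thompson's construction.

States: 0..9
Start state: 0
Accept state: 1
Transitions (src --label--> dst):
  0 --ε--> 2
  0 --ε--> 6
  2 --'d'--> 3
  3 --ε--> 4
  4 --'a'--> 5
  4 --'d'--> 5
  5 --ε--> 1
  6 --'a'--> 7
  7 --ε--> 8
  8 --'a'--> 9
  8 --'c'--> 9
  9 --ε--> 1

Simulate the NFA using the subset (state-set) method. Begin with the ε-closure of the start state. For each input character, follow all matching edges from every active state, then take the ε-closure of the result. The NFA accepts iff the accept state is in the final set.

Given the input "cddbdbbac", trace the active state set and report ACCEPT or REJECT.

start: ε-closure({0}) = {0,2,6}
'c' @ 1: {}  — no active states
rest 'ddbdbbac' ignored (set empty)
final: {}; accept 1 not in set

Answer: REJECT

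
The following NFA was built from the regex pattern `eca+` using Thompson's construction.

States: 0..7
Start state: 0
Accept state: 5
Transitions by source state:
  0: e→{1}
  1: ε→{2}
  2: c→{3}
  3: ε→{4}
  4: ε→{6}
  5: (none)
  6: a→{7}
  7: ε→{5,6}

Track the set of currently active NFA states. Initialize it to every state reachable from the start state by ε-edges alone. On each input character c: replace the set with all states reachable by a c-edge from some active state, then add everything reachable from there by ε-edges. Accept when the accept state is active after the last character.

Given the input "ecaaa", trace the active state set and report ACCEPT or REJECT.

Answer: ACCEPT

Steps:
initial (ε-close {0}): {0}
'e' @ 1: {1,2}
'c' @ 2: {3,4,6}
'a' @ 3: {5,6,7}  ✓accept
'a' @ 4: {5,6,7}  ✓accept
'a' @ 5: {5,6,7}  ✓accept
end set {5,6,7} — state 5 in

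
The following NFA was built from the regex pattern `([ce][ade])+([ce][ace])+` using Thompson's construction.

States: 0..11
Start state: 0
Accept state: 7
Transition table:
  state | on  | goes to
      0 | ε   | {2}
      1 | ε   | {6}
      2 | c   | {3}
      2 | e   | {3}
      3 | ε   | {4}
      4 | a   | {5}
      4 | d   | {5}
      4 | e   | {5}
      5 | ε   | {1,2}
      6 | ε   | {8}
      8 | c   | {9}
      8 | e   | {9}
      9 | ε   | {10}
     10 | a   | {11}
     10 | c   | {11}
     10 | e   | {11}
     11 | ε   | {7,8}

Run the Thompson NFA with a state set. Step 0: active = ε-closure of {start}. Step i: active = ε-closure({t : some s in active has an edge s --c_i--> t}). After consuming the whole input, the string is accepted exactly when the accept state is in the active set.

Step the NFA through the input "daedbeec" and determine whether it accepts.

Answer: REJECT

Trace:
S₀ = ε-closure({0}) = {0,2}
'd' @ 1: {}  — state set empty
rest 'aedbeec' ignored (set empty)
after full input: {}  (accept=7 not in)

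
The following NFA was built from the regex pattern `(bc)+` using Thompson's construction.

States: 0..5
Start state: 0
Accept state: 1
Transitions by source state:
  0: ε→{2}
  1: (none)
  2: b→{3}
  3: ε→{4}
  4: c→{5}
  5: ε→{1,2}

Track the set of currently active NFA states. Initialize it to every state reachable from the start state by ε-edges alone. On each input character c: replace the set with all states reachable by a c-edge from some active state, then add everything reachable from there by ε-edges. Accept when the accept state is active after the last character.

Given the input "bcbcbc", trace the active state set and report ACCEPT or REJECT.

S₀ = ε-closure({0}) = {0,2}
'b' @ 1: {3,4}
'c' @ 2: {1,2,5}  (accept∈set)
'b' @ 3: {3,4}
'c' @ 4: {1,2,5}  (accept∈set)
'b' @ 5: {3,4}
'c' @ 6: {1,2,5}  (accept∈set)
after full input: {1,2,5}  (accept=1 in)

Answer: ACCEPT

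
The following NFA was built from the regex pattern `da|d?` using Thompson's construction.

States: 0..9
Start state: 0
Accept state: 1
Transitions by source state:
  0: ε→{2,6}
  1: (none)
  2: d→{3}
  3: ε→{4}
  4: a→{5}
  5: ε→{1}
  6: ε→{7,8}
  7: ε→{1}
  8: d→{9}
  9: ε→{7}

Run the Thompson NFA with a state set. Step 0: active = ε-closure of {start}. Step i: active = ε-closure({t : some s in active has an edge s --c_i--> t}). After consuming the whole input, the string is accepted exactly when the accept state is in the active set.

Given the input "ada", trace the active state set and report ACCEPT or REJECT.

Answer: REJECT

Trace:
initial (ε-close {0}): {0,1,2,6,7,8}
'a' @ 1: {}  — no active states
rest 'da' ignored (set empty)
final: {}; accept 1 not in set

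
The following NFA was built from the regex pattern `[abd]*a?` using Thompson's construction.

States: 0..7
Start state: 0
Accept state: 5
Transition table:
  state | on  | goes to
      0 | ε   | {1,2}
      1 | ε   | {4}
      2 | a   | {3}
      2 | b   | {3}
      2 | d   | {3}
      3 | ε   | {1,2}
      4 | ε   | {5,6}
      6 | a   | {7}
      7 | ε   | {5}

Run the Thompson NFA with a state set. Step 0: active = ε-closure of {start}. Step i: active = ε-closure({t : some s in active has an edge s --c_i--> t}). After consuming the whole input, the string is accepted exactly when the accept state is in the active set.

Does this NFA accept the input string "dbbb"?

start: ε-closure({0}) = {0,1,2,4,5,6}
'd' @ 1: {1,2,3,4,5,6}  ✓accept
'b' @ 2: {1,2,3,4,5,6}  ✓accept
'b' @ 3: {1,2,3,4,5,6}  ✓accept
'b' @ 4: {1,2,3,4,5,6}  ✓accept
final: {1,2,3,4,5,6}; accept 5 in set

Answer: ACCEPT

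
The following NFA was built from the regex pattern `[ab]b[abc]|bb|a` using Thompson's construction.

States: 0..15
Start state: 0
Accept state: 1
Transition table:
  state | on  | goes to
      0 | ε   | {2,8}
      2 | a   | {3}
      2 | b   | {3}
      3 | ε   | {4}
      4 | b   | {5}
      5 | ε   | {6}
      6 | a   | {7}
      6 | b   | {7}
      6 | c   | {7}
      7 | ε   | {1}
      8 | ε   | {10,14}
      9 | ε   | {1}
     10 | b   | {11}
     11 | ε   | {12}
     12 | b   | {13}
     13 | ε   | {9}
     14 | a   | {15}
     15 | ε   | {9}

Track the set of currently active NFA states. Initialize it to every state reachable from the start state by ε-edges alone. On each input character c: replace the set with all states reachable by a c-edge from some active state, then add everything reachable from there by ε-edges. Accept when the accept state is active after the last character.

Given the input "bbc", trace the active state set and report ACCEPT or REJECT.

start: ε-closure({0}) = {0,2,8,10,14}
'b' @ 1: {3,4,11,12}
'b' @ 2: {1,5,6,9,13}  [accepting]
'c' @ 3: {1,7}  [accepting]
final: {1,7}; accept 1 in set

Answer: ACCEPT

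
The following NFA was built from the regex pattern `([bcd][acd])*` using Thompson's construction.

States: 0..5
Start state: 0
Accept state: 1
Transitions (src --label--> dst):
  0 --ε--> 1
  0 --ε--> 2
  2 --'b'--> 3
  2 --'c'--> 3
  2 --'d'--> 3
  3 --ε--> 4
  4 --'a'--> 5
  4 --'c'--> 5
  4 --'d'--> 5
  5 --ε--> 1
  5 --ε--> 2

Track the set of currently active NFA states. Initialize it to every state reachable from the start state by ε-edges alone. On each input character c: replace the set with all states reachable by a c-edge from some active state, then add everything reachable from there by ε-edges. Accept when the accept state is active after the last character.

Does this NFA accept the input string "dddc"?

Answer: ACCEPT

Steps:
initial (ε-close {0}): {0,1,2}
'd' @ 1: {3,4}
'd' @ 2: {1,2,5}  (accept∈set)
'd' @ 3: {3,4}
'c' @ 4: {1,2,5}  (accept∈set)
after full input: {1,2,5}  (accept=1 in)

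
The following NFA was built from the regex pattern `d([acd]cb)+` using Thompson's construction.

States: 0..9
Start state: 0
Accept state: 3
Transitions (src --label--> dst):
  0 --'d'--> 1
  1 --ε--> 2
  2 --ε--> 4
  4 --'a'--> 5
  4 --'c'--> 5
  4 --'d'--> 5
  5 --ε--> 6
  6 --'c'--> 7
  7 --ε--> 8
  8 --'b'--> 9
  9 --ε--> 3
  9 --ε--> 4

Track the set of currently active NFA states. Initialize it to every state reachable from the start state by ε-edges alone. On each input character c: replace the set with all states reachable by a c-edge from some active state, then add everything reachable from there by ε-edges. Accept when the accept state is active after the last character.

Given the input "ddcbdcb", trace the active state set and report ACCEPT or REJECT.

start: ε-closure({0}) = {0}
'd' @ 1: {1,2,4}
'd' @ 2: {5,6}
'c' @ 3: {7,8}
'b' @ 4: {3,4,9}  (accept∈set)
'd' @ 5: {5,6}
'c' @ 6: {7,8}
'b' @ 7: {3,4,9}  (accept∈set)
final: {3,4,9}; accept 3 in set

Answer: ACCEPT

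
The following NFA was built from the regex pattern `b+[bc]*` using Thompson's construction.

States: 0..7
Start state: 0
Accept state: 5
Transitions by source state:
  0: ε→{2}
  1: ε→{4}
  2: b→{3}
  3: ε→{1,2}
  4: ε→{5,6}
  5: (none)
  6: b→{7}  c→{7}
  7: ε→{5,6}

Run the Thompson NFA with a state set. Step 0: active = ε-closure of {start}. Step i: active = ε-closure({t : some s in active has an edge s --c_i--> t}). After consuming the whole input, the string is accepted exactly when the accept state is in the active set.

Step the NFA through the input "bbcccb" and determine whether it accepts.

initial (ε-close {0}): {0,2}
'b' @ 1: {1,2,3,4,5,6}  [accepting]
'b' @ 2: {1,2,3,4,5,6,7}  [accepting]
'c' @ 3: {5,6,7}  [accepting]
'c' @ 4: {5,6,7}  [accepting]
'c' @ 5: {5,6,7}  [accepting]
'b' @ 6: {5,6,7}  [accepting]
after full input: {5,6,7}  (accept=5 in)

Answer: ACCEPT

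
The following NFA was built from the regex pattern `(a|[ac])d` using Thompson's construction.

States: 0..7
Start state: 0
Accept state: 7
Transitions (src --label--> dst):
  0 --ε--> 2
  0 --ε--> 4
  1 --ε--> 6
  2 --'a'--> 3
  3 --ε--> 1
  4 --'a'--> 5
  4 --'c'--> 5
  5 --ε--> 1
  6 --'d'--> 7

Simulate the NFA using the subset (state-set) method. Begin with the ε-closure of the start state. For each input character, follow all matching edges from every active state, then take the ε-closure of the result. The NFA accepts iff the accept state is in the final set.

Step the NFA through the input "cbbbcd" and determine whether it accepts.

Answer: REJECT

Trace:
initial (ε-close {0}): {0,2,4}
'c' @ 1: {1,5,6}
'b' @ 2: {}  — dead — no transitions
rest 'bbcd' ignored (set empty)
after full input: {}  (accept=7 not in)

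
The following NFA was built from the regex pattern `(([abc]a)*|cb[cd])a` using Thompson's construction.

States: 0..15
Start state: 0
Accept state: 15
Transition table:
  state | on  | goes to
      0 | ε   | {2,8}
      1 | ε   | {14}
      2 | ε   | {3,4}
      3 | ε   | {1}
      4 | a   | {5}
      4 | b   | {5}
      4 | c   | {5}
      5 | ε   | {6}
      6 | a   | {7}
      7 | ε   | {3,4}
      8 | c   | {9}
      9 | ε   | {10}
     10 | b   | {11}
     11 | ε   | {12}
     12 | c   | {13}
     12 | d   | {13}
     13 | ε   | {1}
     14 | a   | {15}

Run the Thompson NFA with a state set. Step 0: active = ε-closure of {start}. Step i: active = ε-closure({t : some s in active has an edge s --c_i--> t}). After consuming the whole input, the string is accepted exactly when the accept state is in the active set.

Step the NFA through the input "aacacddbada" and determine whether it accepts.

Answer: REJECT

Trace:
start: ε-closure({0}) = {0,1,2,3,4,8,14}
'a' @ 1: {5,6,15}  (accept∈set)
'a' @ 2: {1,3,4,7,14}
'c' @ 3: {5,6}
'a' @ 4: {1,3,4,7,14}
'c' @ 5: {5,6}
'd' @ 6: {}  — dead — no transitions
rest 'dbada' ignored (set empty)
end set {} — state 15 not in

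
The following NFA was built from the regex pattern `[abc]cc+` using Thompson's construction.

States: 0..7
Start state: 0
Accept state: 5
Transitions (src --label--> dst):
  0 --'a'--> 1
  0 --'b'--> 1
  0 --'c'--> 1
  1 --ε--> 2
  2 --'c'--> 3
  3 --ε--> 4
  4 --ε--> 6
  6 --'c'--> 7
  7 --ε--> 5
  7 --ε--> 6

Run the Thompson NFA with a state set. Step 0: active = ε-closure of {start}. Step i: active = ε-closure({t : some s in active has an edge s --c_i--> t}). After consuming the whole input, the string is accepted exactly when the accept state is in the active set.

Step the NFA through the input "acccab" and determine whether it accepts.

Answer: REJECT

Steps:
initial (ε-close {0}): {0}
'a' @ 1: {1,2}
'c' @ 2: {3,4,6}
'c' @ 3: {5,6,7}  [accepting]
'c' @ 4: {5,6,7}  [accepting]
'a' @ 5: {}  — no active states
rest 'b' ignored (set empty)
final: {}; accept 5 not in set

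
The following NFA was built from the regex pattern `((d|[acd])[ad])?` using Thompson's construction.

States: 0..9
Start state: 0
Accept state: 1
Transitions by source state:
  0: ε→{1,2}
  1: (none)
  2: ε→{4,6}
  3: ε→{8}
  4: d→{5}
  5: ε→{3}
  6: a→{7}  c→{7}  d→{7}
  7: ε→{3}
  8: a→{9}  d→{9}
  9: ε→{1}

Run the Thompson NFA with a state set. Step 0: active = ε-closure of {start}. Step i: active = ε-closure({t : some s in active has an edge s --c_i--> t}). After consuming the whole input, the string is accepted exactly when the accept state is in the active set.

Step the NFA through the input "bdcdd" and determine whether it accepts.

Answer: REJECT

Derivation:
S₀ = ε-closure({0}) = {0,1,2,4,6}
'b' @ 1: {}  — state set empty
rest 'dcdd' ignored (set empty)
end set {} — state 1 not in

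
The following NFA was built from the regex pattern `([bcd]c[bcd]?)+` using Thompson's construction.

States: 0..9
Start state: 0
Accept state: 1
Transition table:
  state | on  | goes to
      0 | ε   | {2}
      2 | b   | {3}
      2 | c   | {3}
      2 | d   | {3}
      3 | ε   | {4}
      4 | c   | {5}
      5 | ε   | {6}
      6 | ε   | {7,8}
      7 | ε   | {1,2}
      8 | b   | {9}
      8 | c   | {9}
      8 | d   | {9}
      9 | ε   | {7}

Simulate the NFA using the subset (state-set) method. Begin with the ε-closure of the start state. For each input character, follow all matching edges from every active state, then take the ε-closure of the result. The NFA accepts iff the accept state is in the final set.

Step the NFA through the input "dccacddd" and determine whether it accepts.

start: ε-closure({0}) = {0,2}
'd' @ 1: {3,4}
'c' @ 2: {1,2,5,6,7,8}  [accepting]
'c' @ 3: {1,2,3,4,7,9}  [accepting]
'a' @ 4: {}  — state set empty
rest 'cddd' ignored (set empty)
after full input: {}  (accept=1 not in)

Answer: REJECT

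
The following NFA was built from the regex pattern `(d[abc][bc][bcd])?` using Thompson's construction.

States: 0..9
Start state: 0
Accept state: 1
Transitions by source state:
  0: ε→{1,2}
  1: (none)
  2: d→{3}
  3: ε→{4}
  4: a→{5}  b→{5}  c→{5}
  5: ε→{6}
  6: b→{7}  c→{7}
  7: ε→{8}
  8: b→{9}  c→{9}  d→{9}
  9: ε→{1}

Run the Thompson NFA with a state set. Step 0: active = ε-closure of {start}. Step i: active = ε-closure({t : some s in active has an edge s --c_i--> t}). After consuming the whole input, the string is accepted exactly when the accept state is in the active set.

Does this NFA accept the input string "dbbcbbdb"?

Answer: REJECT

Steps:
S₀ = ε-closure({0}) = {0,1,2}
'd' @ 1: {3,4}
'b' @ 2: {5,6}
'b' @ 3: {7,8}
'c' @ 4: {1,9}  ✓accept
'b' @ 5: {}  — dead — no transitions
rest 'bdb' ignored (set empty)
final: {}; accept 1 not in set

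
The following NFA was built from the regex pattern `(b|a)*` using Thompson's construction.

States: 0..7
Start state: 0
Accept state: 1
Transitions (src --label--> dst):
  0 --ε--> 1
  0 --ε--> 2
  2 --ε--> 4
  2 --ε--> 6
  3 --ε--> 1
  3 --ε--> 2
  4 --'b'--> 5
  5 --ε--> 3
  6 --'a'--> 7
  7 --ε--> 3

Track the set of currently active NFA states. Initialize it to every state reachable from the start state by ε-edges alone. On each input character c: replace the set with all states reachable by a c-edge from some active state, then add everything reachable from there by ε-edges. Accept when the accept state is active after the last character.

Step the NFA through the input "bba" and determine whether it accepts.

S₀ = ε-closure({0}) = {0,1,2,4,6}
'b' @ 1: {1,2,3,4,5,6}  ✓accept
'b' @ 2: {1,2,3,4,5,6}  ✓accept
'a' @ 3: {1,2,3,4,6,7}  ✓accept
after full input: {1,2,3,4,6,7}  (accept=1 in)

Answer: ACCEPT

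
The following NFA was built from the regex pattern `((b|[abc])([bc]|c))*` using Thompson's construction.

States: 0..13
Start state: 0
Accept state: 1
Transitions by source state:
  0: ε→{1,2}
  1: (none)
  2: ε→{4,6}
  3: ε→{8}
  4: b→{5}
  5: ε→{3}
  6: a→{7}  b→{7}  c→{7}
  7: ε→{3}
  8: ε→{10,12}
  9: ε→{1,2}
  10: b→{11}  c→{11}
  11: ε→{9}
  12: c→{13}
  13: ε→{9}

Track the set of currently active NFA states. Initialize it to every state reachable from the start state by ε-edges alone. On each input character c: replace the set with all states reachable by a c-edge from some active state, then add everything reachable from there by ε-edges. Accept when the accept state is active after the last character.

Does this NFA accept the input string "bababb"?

S₀ = ε-closure({0}) = {0,1,2,4,6}
'b' @ 1: {3,5,7,8,10,12}
'a' @ 2: {}  — no active states
rest 'babb' ignored (set empty)
final: {}; accept 1 not in set

Answer: REJECT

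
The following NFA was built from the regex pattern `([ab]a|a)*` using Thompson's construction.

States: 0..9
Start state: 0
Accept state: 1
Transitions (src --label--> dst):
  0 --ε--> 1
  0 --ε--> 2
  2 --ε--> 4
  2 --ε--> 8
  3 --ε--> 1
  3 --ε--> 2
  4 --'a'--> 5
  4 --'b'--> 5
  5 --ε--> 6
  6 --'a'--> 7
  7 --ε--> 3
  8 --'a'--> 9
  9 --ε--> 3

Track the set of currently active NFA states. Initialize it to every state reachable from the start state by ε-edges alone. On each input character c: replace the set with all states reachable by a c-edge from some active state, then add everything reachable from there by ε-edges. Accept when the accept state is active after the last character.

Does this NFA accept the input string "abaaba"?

Answer: ACCEPT

Trace:
initial (ε-close {0}): {0,1,2,4,8}
'a' @ 1: {1,2,3,4,5,6,8,9}  [accepting]
'b' @ 2: {5,6}
'a' @ 3: {1,2,3,4,7,8}  [accepting]
'a' @ 4: {1,2,3,4,5,6,8,9}  [accepting]
'b' @ 5: {5,6}
'a' @ 6: {1,2,3,4,7,8}  [accepting]
after full input: {1,2,3,4,7,8}  (accept=1 in)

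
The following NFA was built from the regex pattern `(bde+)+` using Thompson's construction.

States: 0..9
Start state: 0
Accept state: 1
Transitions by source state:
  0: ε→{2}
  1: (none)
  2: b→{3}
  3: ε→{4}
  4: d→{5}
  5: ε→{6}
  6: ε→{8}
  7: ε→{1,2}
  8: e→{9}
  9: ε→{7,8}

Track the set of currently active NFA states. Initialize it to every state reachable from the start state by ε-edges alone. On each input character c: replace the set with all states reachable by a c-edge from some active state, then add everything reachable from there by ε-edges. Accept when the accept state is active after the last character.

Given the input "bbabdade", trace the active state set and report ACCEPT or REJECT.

initial (ε-close {0}): {0,2}
'b' @ 1: {3,4}
'b' @ 2: {}  — dead — no transitions
rest 'abdade' ignored (set empty)
end set {} — state 1 not in

Answer: REJECT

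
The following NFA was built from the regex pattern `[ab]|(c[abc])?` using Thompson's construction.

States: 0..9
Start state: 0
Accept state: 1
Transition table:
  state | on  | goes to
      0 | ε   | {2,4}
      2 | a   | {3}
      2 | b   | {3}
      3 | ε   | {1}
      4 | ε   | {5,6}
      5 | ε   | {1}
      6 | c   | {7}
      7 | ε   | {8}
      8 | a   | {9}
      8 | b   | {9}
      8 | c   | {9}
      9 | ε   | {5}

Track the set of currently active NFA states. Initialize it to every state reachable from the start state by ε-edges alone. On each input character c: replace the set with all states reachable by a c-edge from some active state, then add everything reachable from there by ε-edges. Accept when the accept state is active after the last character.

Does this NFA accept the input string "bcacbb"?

start: ε-closure({0}) = {0,1,2,4,5,6}
'b' @ 1: {1,3}  ✓accept
'c' @ 2: {}  — no active states
rest 'acbb' ignored (set empty)
after full input: {}  (accept=1 not in)

Answer: REJECT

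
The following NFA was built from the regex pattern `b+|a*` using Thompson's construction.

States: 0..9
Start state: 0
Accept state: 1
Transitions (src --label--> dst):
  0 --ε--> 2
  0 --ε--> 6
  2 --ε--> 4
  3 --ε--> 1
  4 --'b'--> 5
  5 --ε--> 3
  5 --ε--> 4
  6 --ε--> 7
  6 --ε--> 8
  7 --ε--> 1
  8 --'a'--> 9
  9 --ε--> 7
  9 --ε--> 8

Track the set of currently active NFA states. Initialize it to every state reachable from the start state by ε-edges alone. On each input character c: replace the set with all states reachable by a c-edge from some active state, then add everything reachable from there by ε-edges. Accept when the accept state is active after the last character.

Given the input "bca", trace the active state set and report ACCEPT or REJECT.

Answer: REJECT

Steps:
start: ε-closure({0}) = {0,1,2,4,6,7,8}
'b' @ 1: {1,3,4,5}  ✓accept
'c' @ 2: {}  — no active states
rest 'a' ignored (set empty)
after full input: {}  (accept=1 not in)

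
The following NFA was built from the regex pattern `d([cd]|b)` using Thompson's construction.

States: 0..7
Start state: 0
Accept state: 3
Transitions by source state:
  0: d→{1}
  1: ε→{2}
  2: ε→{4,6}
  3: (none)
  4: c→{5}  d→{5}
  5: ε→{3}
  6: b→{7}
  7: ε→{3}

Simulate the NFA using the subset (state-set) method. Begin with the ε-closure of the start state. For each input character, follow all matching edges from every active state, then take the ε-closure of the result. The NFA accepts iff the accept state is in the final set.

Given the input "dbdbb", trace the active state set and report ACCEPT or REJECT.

S₀ = ε-closure({0}) = {0}
'd' @ 1: {1,2,4,6}
'b' @ 2: {3,7}  (accept∈set)
'd' @ 3: {}  — dead — no transitions
rest 'bb' ignored (set empty)
final: {}; accept 3 not in set

Answer: REJECT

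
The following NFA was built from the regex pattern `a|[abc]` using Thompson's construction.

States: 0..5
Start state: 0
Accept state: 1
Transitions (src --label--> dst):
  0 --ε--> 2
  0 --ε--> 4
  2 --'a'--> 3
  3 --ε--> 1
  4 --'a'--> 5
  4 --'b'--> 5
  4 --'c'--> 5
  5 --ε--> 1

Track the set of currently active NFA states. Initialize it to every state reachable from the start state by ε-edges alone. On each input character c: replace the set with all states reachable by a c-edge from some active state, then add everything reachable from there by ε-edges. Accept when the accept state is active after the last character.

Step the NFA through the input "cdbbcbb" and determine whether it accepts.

start: ε-closure({0}) = {0,2,4}
'c' @ 1: {1,5}  (accept∈set)
'd' @ 2: {}  — no active states
rest 'bbcbb' ignored (set empty)
after full input: {}  (accept=1 not in)

Answer: REJECT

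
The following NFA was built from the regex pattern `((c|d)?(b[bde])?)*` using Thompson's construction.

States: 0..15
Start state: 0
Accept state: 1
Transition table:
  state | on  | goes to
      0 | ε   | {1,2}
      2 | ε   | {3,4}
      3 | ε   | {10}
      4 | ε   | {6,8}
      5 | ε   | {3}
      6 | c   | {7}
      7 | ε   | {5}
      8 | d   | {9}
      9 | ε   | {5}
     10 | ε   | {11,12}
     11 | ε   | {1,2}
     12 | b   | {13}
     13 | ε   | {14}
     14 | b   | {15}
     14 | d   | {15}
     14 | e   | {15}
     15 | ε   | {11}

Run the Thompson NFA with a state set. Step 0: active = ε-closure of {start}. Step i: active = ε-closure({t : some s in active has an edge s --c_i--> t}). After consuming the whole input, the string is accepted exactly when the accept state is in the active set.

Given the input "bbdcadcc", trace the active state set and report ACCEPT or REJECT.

Answer: REJECT

Trace:
S₀ = ε-closure({0}) = {0,1,2,3,4,6,8,10,11,12}
'b' @ 1: {13,14}
'b' @ 2: {1,2,3,4,6,8,10,11,12,15}  [accepting]
'd' @ 3: {1,2,3,4,5,6,8,9,10,11,12}  [accepting]
'c' @ 4: {1,2,3,4,5,6,7,8,10,11,12}  [accepting]
'a' @ 5: {}  — dead — no transitions
rest 'dcc' ignored (set empty)
end set {} — state 1 not in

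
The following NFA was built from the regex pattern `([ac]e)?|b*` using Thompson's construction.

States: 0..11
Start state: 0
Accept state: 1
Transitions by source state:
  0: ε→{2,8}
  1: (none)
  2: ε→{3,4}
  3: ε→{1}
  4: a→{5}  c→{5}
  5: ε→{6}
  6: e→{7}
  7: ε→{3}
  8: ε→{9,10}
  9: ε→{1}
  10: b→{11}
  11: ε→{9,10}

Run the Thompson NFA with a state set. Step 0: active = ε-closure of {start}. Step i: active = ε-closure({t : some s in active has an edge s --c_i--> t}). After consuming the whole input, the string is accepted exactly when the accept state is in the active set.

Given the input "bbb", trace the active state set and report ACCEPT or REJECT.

S₀ = ε-closure({0}) = {0,1,2,3,4,8,9,10}
'b' @ 1: {1,9,10,11}  [accepting]
'b' @ 2: {1,9,10,11}  [accepting]
'b' @ 3: {1,9,10,11}  [accepting]
after full input: {1,9,10,11}  (accept=1 in)

Answer: ACCEPT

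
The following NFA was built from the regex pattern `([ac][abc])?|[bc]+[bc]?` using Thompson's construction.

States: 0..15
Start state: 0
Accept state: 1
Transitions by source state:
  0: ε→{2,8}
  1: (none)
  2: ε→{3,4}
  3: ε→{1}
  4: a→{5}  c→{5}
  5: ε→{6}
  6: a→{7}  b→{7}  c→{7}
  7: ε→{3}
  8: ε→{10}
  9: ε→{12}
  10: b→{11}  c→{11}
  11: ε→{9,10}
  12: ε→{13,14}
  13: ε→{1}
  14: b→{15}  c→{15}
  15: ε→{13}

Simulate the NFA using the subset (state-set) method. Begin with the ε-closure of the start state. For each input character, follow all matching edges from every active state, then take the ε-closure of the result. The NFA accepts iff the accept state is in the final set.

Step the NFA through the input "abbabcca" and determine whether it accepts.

start: ε-closure({0}) = {0,1,2,3,4,8,10}
'a' @ 1: {5,6}
'b' @ 2: {1,3,7}  ✓accept
'b' @ 3: {}  — no active states
rest 'abcca' ignored (set empty)
end set {} — state 1 not in

Answer: REJECT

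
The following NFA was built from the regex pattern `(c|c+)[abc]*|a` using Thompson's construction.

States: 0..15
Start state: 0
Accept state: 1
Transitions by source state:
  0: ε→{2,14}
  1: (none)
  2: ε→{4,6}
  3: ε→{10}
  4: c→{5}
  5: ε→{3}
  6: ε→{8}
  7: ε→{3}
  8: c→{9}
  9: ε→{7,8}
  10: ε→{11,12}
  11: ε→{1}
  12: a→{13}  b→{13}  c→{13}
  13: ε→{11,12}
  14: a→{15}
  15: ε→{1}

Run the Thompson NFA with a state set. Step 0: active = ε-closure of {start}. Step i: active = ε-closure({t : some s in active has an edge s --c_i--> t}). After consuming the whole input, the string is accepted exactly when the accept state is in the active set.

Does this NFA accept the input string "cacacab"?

initial (ε-close {0}): {0,2,4,6,8,14}
'c' @ 1: {1,3,5,7,8,9,10,11,12}  [accepting]
'a' @ 2: {1,11,12,13}  [accepting]
'c' @ 3: {1,11,12,13}  [accepting]
'a' @ 4: {1,11,12,13}  [accepting]
'c' @ 5: {1,11,12,13}  [accepting]
'a' @ 6: {1,11,12,13}  [accepting]
'b' @ 7: {1,11,12,13}  [accepting]
final: {1,11,12,13}; accept 1 in set

Answer: ACCEPT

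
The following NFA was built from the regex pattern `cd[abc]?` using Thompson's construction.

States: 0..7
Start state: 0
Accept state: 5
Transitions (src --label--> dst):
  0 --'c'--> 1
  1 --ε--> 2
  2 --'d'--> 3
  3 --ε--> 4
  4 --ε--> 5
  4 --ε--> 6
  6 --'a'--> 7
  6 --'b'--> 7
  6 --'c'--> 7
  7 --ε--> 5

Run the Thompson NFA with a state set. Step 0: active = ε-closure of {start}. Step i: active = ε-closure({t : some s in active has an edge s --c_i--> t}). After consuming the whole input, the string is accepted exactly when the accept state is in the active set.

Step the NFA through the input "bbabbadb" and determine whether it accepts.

Answer: REJECT

Steps:
initial (ε-close {0}): {0}
'b' @ 1: {}  — dead — no transitions
rest 'babbadb' ignored (set empty)
after full input: {}  (accept=5 not in)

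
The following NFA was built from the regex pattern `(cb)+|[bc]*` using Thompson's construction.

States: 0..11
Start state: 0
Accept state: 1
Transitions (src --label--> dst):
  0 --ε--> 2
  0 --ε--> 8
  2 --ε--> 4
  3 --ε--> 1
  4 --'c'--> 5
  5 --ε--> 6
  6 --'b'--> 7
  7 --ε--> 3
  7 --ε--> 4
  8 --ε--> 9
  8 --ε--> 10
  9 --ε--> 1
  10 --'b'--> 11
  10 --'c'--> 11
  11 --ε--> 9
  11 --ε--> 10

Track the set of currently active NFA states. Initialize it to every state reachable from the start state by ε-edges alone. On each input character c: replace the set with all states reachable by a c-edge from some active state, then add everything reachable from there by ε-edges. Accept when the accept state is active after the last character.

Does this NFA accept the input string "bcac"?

start: ε-closure({0}) = {0,1,2,4,8,9,10}
'b' @ 1: {1,9,10,11}  [accepting]
'c' @ 2: {1,9,10,11}  [accepting]
'a' @ 3: {}  — dead — no transitions
rest 'c' ignored (set empty)
final: {}; accept 1 not in set

Answer: REJECT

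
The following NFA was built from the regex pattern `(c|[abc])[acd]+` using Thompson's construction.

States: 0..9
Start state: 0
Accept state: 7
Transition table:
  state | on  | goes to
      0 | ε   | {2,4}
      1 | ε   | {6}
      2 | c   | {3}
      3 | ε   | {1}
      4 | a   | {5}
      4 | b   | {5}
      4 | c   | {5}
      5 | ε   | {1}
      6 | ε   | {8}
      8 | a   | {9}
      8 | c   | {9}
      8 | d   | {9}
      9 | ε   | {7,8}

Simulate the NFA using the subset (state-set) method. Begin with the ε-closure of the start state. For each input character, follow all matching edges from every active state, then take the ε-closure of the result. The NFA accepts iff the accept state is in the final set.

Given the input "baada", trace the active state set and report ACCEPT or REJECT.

Answer: ACCEPT

Trace:
start: ε-closure({0}) = {0,2,4}
'b' @ 1: {1,5,6,8}
'a' @ 2: {7,8,9}  [accepting]
'a' @ 3: {7,8,9}  [accepting]
'd' @ 4: {7,8,9}  [accepting]
'a' @ 5: {7,8,9}  [accepting]
final: {7,8,9}; accept 7 in set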